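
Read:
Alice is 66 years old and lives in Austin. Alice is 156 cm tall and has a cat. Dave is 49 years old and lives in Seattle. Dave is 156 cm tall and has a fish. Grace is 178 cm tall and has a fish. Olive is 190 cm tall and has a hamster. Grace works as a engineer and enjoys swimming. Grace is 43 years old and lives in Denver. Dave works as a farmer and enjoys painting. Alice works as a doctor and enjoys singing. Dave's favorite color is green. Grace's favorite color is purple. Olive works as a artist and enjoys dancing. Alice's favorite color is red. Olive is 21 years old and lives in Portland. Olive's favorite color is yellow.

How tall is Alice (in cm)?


Alice is 156 cm tall

156


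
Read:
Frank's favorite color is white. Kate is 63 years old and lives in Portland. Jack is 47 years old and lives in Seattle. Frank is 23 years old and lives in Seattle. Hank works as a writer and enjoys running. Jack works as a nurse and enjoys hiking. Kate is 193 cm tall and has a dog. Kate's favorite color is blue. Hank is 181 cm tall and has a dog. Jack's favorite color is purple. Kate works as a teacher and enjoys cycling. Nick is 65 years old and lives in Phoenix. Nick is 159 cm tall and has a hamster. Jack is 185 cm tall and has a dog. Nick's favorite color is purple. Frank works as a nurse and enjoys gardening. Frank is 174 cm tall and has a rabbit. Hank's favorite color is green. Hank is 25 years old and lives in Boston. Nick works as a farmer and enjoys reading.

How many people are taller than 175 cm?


Taller than 175: 3

3


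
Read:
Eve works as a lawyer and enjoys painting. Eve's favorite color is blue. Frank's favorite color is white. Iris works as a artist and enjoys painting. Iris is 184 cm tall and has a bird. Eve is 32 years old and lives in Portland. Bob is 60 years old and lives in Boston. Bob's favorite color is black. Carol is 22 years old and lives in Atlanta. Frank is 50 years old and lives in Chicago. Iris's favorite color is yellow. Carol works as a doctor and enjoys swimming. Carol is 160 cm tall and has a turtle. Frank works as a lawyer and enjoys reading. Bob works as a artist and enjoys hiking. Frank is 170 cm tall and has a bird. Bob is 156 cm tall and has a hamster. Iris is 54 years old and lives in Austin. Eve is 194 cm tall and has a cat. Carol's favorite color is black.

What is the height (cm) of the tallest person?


Tallest: Eve at 194 cm

194


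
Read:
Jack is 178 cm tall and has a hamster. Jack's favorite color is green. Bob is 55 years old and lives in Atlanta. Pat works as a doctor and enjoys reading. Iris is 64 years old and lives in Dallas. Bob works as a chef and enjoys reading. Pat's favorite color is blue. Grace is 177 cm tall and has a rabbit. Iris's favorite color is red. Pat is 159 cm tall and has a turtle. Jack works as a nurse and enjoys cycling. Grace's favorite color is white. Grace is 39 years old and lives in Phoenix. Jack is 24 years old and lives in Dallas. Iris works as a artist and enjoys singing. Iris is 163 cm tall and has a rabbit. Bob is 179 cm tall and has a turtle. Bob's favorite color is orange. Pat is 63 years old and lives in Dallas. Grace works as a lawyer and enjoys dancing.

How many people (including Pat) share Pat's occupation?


Pat is a doctor. Count = 1

1


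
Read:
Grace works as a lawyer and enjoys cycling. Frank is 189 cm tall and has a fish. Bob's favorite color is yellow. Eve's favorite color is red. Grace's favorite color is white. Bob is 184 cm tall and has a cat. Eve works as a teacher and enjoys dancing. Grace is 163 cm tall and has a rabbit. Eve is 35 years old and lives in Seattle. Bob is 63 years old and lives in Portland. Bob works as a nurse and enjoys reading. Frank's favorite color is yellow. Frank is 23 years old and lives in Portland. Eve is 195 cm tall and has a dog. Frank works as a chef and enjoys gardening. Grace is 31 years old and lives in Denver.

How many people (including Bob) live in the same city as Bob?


Bob lives in Portland. Count = 2

2


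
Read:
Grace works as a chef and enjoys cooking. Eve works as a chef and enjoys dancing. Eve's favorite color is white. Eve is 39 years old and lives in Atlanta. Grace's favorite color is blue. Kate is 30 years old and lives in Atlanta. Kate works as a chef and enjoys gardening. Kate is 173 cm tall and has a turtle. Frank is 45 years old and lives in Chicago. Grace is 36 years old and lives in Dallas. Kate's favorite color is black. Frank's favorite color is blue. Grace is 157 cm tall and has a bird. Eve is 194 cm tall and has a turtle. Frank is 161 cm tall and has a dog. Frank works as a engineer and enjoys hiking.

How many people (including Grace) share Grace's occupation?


Grace is a chef. Count = 3

3


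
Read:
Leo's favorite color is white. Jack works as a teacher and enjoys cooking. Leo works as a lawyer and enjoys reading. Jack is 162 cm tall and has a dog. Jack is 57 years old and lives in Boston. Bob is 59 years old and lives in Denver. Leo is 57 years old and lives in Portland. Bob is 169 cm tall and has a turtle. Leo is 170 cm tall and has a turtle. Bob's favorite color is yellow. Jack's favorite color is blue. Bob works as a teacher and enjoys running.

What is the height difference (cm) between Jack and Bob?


|162 - 169| = 7

7


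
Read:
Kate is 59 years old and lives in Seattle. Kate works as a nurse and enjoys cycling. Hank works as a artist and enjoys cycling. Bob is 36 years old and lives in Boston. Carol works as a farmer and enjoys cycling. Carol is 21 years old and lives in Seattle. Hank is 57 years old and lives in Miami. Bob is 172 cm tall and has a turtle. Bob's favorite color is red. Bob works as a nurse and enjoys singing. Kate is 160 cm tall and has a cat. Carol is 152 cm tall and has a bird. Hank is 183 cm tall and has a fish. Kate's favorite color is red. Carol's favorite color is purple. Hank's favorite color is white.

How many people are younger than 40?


Filter: 2

2


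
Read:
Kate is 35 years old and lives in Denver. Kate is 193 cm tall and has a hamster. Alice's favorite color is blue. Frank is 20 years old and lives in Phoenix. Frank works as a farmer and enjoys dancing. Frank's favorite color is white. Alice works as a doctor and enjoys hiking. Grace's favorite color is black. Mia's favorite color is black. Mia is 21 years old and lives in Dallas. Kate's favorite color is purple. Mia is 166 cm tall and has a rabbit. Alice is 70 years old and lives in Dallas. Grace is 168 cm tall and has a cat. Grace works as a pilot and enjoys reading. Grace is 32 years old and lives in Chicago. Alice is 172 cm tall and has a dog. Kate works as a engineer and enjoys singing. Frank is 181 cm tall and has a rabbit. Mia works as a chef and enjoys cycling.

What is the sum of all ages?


32+20+35+70+21 = 178

178


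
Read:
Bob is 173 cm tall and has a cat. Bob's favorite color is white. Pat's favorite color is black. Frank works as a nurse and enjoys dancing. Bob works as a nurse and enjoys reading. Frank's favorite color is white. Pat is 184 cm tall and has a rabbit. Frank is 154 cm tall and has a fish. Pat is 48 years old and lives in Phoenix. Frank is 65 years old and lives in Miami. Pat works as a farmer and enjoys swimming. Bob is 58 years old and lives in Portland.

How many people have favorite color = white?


Count: 2

2


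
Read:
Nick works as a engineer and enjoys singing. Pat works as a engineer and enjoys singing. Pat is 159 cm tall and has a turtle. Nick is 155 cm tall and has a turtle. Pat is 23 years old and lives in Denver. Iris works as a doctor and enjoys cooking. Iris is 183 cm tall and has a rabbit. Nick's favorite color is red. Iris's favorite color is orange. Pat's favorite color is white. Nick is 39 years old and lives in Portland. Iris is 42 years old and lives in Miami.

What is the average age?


Sum=104, n=3, avg=34.67

34.67


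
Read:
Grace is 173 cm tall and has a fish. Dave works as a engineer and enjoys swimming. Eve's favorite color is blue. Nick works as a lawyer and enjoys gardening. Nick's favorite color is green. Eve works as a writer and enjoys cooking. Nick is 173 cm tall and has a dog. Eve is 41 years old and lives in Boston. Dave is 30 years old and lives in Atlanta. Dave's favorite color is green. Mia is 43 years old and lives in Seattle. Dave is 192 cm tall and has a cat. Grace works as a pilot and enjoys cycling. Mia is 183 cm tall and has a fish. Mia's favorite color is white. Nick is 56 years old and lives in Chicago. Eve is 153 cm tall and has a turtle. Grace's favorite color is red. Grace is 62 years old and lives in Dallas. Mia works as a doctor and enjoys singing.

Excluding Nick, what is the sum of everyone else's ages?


Sum (excluding Nick): 176

176


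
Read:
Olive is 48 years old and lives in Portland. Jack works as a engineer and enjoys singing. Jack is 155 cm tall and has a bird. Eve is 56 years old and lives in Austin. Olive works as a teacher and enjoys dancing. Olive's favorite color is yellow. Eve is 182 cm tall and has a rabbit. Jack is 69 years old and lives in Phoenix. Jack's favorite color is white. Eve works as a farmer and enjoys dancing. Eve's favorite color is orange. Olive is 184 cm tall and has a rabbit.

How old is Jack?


Jack is 69 years old

69


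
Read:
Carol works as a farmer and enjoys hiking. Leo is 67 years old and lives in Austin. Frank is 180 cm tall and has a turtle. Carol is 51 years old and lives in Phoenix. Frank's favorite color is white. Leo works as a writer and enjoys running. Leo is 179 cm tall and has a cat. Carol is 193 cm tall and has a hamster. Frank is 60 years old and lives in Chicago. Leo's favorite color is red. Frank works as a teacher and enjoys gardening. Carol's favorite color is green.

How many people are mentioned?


People: Frank, Carol, Leo. Count = 3

3


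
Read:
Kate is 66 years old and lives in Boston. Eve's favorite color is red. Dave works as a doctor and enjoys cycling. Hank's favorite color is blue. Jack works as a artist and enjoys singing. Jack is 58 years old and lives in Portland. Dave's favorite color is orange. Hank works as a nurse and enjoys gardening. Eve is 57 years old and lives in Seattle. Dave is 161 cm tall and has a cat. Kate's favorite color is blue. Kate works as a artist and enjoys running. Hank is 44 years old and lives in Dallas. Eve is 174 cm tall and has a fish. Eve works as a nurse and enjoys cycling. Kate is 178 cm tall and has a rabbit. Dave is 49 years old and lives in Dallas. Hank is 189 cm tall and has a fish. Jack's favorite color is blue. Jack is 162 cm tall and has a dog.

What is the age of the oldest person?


Oldest: Kate at 66

66


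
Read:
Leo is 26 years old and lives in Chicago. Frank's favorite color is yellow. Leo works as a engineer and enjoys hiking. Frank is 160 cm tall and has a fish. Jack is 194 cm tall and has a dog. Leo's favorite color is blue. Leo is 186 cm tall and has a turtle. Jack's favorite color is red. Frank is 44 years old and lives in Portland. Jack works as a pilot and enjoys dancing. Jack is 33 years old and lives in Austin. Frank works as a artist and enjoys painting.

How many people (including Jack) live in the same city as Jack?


Jack lives in Austin. Count = 1

1


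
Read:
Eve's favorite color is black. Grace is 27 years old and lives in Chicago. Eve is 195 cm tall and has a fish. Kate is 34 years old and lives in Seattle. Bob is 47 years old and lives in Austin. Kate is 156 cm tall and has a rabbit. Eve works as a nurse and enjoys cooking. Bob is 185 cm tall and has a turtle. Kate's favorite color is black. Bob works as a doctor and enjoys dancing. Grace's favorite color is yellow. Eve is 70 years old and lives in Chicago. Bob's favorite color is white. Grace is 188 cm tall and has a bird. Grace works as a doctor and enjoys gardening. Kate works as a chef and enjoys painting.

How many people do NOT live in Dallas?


Not in Dallas: 4

4


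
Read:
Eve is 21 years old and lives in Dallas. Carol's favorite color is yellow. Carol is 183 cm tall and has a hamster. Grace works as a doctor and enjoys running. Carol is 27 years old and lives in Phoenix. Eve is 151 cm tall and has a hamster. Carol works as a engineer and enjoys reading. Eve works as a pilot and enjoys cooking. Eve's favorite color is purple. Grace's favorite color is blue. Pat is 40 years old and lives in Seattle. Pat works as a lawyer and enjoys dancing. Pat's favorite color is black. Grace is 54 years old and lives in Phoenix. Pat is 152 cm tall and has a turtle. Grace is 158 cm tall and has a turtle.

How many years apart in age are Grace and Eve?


54 vs 21, diff = 33

33


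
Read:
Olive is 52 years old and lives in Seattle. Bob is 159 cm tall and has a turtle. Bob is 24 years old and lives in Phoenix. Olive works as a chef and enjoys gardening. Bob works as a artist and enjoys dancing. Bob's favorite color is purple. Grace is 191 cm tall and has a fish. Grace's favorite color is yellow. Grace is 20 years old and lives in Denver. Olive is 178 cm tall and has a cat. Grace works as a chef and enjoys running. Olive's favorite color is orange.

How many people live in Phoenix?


Count in Phoenix: 1

1


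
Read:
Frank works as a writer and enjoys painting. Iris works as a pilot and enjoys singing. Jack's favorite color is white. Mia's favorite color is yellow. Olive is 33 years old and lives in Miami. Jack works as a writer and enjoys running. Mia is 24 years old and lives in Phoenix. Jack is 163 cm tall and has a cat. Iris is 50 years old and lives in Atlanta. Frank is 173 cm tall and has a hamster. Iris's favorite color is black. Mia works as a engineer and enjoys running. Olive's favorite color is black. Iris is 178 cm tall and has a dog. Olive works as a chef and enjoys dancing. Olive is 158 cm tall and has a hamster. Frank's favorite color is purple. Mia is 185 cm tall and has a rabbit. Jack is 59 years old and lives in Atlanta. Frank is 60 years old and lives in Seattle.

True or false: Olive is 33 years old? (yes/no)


Olive is actually 33. yes

yes


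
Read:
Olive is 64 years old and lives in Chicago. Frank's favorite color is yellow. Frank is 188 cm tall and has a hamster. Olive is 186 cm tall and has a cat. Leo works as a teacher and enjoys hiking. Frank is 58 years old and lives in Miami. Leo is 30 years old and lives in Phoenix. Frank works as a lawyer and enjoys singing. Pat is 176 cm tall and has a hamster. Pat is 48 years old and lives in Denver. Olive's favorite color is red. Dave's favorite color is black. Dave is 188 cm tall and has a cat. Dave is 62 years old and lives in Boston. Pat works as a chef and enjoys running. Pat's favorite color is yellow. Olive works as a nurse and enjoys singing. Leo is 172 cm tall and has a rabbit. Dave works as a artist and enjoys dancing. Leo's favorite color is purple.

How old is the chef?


The chef is Pat, age 48

48


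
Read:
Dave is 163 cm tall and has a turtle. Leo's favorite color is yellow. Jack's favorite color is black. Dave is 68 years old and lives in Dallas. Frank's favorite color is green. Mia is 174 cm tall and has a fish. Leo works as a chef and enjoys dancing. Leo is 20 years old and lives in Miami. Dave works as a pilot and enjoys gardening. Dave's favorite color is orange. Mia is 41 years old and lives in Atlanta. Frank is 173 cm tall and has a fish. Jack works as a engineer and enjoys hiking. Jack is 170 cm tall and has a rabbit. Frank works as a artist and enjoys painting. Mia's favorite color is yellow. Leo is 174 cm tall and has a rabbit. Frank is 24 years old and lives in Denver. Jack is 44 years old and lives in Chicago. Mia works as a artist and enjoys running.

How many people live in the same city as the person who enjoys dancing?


Person with hobby dancing is Leo, city Miami. Count = 1

1


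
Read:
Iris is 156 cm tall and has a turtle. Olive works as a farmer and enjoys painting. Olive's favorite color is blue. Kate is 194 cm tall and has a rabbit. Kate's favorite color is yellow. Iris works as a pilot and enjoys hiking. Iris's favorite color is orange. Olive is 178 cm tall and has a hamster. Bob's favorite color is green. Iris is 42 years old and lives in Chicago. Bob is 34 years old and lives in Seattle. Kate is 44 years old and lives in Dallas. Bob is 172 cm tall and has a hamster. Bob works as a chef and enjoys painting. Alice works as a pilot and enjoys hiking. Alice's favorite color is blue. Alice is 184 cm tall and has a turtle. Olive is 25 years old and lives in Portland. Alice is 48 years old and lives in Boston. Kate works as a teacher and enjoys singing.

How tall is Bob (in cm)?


Bob is 172 cm tall

172


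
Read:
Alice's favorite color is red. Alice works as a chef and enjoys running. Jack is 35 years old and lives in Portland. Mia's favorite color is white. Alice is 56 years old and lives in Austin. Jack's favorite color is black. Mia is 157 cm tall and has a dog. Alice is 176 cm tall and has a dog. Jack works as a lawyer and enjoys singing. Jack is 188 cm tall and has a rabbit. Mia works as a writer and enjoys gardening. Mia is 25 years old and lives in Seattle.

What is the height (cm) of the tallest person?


Tallest: Jack at 188 cm

188


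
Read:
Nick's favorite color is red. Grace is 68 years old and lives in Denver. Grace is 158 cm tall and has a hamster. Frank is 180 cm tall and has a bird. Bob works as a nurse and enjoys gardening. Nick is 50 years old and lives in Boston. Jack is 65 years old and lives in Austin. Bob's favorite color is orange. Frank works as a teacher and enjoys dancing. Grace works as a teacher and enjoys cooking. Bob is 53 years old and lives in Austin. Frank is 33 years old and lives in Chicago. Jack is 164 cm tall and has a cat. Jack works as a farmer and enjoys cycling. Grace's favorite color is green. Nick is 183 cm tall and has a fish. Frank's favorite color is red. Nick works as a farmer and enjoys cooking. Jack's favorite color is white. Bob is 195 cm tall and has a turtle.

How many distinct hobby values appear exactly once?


Unique hobby values: 3

3


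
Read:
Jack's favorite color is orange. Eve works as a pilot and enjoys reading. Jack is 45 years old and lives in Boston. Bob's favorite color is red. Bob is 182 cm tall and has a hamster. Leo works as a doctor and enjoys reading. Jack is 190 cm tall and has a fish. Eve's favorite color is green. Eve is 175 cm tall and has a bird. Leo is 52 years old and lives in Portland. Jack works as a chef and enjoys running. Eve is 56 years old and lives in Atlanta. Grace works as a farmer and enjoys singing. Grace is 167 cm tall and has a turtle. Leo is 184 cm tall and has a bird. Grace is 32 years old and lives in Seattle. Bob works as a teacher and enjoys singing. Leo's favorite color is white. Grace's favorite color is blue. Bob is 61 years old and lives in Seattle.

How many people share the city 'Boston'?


Count: 1

1


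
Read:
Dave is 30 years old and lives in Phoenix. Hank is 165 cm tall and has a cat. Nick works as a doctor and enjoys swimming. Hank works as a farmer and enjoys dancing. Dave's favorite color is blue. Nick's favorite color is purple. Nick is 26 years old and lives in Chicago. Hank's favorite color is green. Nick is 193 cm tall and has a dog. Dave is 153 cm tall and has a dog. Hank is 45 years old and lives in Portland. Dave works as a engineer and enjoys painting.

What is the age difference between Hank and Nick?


|45 - 26| = 19

19


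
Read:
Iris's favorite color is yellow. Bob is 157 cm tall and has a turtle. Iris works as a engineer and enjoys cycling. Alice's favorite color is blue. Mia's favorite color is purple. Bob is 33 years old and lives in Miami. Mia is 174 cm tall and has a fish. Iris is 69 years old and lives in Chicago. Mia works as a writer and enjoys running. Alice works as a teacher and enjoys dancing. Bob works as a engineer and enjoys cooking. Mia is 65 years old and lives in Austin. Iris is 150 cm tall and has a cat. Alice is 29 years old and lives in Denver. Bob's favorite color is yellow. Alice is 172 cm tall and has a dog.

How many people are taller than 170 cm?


Taller than 170: 2

2


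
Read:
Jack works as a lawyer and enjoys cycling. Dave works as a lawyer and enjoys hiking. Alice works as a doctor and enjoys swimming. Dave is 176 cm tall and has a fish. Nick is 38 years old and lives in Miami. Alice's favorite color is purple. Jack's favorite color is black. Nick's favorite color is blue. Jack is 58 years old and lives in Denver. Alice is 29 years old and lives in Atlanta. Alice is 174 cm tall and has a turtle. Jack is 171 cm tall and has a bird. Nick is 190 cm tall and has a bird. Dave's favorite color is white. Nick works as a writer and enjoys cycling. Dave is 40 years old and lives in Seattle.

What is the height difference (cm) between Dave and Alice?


|176 - 174| = 2

2


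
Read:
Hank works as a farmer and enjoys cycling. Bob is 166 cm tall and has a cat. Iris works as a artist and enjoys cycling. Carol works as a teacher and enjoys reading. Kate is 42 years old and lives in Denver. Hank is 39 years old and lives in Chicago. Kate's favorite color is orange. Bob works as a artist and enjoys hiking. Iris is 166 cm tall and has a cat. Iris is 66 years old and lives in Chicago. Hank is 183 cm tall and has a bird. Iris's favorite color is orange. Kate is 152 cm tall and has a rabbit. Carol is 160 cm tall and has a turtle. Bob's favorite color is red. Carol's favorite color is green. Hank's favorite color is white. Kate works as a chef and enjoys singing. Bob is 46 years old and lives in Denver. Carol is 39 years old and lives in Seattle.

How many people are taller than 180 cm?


Taller than 180: 1

1


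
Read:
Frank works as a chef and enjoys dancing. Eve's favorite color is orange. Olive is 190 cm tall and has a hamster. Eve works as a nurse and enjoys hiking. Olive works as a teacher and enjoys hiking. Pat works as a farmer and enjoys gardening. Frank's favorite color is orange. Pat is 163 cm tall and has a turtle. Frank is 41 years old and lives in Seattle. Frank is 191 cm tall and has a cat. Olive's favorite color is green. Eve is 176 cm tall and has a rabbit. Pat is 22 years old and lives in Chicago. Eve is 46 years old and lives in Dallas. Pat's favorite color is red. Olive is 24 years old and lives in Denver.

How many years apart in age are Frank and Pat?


41 vs 22, diff = 19

19


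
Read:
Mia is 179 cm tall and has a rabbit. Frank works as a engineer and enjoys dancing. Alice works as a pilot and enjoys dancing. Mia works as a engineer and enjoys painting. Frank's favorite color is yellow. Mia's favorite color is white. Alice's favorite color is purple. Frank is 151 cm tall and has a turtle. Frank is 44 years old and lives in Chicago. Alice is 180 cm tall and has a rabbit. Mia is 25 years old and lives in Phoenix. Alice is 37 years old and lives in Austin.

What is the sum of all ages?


37+25+44 = 106

106


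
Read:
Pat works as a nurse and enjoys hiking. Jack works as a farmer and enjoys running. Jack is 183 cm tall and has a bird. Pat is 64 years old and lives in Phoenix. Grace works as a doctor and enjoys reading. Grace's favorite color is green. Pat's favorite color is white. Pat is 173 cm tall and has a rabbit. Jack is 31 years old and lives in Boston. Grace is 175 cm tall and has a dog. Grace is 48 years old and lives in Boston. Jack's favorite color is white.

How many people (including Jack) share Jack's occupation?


Jack is a farmer. Count = 1

1


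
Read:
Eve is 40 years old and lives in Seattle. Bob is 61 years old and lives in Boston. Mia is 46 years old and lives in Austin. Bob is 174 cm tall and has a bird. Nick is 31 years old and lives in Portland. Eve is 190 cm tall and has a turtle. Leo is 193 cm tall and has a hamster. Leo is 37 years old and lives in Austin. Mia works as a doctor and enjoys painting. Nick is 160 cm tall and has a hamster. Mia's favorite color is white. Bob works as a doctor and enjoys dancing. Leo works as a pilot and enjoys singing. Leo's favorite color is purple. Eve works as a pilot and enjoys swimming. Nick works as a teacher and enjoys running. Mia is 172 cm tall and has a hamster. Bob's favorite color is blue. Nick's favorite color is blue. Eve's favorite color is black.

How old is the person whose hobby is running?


Person with hobby=running is Nick, age 31

31


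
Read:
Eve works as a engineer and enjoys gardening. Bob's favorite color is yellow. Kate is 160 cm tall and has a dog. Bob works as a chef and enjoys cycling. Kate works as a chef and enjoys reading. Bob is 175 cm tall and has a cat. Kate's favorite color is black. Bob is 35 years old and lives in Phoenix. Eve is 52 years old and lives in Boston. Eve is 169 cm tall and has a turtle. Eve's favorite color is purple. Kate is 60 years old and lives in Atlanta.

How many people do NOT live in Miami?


Not in Miami: 3

3


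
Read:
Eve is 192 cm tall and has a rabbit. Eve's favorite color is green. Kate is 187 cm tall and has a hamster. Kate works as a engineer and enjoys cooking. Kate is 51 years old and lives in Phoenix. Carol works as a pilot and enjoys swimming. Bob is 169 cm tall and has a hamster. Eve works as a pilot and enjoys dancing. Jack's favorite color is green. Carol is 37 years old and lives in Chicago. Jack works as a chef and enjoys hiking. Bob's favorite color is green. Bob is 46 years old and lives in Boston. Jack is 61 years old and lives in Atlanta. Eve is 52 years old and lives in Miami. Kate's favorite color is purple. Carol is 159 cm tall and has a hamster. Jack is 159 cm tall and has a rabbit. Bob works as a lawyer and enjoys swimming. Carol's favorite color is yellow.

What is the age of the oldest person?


Oldest: Jack at 61

61


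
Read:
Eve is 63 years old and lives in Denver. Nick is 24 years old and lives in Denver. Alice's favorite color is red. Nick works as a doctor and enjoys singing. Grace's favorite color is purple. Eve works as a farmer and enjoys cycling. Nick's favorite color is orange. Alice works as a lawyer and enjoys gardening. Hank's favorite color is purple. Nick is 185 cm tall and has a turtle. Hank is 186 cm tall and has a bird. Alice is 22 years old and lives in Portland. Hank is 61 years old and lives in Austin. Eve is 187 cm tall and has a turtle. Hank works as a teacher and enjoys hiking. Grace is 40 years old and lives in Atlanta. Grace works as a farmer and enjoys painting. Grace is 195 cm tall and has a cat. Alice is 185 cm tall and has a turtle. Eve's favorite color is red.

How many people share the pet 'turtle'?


Count: 3

3


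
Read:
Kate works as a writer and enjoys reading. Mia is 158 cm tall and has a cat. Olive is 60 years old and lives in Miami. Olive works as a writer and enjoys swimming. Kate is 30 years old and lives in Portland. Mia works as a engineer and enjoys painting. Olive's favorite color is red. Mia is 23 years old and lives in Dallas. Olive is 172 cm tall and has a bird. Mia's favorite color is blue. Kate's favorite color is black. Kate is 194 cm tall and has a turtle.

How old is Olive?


Olive is 60 years old

60


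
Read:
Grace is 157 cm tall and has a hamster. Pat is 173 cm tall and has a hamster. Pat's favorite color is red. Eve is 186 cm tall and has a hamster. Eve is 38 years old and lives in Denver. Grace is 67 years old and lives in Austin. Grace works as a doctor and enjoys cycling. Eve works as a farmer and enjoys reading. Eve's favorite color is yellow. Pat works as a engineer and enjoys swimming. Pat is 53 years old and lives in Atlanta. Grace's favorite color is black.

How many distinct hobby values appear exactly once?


Unique hobby values: 3

3


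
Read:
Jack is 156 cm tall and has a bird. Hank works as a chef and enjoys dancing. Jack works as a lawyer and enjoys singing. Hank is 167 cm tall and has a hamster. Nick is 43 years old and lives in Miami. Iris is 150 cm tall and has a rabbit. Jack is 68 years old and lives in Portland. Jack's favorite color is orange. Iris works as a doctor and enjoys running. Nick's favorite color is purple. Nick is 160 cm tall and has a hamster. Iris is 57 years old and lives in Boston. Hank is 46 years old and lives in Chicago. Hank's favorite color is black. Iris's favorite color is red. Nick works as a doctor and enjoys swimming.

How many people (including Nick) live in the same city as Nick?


Nick lives in Miami. Count = 1

1


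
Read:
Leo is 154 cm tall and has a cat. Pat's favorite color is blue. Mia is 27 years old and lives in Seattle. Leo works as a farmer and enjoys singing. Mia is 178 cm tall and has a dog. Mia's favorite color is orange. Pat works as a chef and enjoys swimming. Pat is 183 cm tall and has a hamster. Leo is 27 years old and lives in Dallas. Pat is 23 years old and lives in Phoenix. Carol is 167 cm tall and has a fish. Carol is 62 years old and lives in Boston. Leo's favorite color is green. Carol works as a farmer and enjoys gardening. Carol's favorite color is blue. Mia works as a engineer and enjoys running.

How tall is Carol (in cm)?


Carol is 167 cm tall

167


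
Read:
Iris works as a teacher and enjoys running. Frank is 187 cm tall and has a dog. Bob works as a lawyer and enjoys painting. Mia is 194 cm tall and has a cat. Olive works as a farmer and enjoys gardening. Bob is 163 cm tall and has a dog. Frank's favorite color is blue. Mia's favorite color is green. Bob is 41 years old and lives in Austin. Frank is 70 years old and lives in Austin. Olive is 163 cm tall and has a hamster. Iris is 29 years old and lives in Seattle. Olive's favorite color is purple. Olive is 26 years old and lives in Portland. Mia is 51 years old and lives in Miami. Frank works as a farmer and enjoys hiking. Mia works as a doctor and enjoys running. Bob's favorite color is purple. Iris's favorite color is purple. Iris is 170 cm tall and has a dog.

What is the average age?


Sum=217, n=5, avg=43.4

43.4


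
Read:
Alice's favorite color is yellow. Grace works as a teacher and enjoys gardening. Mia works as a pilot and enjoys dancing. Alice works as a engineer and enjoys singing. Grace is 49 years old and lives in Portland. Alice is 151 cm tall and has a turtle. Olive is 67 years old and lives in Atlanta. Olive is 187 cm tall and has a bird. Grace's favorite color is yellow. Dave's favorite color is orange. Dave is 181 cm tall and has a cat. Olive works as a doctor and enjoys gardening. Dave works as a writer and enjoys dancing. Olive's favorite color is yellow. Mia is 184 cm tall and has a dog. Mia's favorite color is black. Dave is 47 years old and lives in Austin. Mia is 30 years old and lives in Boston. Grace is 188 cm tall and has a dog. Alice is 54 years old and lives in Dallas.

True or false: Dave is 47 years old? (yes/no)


Dave is actually 47. yes

yes


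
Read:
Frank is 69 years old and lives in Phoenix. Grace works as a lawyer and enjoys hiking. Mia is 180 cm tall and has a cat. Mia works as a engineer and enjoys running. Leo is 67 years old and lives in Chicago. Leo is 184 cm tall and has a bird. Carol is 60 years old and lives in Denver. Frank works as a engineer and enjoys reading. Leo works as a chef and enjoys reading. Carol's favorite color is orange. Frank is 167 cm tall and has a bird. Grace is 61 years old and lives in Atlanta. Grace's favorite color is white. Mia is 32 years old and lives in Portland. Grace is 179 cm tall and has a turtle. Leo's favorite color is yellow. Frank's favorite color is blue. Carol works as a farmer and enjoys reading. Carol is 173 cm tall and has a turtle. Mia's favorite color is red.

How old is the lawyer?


The lawyer is Grace, age 61

61


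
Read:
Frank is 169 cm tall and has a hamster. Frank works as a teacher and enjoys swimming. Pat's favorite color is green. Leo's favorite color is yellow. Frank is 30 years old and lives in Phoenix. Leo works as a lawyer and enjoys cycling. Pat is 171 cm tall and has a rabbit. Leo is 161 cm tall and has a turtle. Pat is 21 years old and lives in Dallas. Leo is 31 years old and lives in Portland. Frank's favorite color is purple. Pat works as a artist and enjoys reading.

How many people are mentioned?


People: Pat, Leo, Frank. Count = 3

3


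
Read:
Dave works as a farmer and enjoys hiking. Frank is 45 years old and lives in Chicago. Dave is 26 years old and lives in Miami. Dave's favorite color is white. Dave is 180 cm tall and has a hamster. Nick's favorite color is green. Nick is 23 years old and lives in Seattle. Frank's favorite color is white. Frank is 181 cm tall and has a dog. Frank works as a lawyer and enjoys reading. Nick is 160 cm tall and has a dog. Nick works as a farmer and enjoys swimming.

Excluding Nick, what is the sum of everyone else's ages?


Sum (excluding Nick): 71

71


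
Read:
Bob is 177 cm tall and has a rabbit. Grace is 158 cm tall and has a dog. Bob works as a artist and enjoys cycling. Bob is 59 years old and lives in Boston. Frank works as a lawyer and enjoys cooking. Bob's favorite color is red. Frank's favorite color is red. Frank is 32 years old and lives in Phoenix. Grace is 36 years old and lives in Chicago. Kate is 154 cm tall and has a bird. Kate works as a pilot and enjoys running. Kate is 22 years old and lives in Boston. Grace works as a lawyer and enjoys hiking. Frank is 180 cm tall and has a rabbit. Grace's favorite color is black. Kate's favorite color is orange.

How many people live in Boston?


Count in Boston: 2

2


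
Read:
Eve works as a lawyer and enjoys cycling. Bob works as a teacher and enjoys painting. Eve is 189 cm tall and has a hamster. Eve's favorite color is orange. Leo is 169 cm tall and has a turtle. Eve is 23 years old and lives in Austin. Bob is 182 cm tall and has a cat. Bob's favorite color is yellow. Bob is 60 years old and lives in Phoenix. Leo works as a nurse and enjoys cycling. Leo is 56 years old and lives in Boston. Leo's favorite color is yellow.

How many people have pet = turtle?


Count: 1

1


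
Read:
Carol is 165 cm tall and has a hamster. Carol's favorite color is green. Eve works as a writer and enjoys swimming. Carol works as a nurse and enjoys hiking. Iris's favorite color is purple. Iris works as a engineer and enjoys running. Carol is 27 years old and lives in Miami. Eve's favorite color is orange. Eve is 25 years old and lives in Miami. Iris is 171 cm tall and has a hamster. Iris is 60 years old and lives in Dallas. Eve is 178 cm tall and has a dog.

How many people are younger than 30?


Filter: 2

2


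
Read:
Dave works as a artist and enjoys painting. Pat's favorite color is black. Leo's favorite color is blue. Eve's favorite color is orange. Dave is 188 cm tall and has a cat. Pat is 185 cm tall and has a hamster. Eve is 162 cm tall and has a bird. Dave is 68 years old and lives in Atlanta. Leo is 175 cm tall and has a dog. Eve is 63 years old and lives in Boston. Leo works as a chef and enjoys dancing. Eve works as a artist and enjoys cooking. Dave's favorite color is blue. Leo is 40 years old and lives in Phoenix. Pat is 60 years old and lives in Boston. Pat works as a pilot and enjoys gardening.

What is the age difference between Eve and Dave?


|63 - 68| = 5

5


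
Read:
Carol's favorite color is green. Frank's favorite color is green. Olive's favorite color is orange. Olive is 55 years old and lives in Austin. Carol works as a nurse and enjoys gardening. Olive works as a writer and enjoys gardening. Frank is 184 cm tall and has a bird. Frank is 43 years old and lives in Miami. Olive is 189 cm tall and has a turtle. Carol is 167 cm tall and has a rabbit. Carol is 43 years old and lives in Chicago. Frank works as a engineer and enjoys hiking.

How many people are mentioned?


People: Frank, Olive, Carol. Count = 3

3


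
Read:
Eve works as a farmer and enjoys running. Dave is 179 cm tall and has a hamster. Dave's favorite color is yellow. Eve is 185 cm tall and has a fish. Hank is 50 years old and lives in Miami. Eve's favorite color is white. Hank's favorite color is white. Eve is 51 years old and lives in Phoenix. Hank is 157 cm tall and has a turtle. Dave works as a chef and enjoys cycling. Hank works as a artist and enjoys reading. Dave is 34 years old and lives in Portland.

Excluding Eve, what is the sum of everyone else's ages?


Sum (excluding Eve): 84

84


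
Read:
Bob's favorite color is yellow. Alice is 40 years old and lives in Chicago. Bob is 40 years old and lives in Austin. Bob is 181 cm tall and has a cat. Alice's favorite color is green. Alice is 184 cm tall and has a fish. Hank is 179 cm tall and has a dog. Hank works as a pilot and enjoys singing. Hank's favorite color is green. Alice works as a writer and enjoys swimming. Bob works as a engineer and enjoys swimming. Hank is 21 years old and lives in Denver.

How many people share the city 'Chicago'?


Count: 1

1


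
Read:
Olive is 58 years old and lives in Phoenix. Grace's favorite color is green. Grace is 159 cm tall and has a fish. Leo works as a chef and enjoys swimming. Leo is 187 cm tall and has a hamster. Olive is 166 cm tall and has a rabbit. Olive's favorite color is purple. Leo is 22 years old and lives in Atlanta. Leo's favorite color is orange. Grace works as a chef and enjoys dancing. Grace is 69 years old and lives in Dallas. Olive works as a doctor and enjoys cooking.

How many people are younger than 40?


Filter: 1

1


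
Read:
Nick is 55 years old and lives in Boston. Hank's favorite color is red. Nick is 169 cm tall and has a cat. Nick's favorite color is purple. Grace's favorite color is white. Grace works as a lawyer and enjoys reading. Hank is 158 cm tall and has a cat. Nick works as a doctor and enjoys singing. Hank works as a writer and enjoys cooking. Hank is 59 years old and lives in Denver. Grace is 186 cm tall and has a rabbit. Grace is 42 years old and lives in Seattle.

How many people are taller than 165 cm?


Taller than 165: 2

2


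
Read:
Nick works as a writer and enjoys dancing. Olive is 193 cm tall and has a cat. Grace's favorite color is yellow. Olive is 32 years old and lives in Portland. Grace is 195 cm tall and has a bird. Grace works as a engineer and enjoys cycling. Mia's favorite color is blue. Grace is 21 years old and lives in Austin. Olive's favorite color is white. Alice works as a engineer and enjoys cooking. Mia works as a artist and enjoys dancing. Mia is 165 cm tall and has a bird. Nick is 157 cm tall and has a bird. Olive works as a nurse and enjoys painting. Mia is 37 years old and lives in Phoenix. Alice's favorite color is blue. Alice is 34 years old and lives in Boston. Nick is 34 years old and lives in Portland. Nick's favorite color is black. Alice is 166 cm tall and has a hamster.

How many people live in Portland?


Count in Portland: 2

2


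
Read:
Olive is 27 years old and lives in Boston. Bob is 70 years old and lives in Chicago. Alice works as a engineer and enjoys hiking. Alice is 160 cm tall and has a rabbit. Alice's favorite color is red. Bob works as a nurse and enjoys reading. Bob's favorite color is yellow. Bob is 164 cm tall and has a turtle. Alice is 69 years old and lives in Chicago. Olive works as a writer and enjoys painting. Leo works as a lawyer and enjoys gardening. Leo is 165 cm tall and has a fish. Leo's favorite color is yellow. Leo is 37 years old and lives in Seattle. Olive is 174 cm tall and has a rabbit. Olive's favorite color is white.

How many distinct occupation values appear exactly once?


Unique occupation values: 4

4


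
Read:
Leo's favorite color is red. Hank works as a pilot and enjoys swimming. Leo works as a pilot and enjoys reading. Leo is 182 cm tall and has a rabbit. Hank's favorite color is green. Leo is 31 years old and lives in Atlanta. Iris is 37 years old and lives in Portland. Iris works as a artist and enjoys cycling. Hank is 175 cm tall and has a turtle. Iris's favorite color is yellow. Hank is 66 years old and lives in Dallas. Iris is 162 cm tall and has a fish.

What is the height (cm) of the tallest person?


Tallest: Leo at 182 cm

182


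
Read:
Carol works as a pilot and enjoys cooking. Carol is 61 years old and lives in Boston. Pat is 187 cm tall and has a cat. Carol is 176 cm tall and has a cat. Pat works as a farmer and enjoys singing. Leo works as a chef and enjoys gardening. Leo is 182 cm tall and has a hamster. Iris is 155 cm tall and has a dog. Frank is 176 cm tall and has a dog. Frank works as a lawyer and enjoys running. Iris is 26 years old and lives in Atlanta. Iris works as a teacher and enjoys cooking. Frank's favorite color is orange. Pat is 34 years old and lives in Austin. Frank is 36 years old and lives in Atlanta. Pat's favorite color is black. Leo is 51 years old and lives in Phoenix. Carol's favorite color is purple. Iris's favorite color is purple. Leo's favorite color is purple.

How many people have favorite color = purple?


Count: 3

3
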